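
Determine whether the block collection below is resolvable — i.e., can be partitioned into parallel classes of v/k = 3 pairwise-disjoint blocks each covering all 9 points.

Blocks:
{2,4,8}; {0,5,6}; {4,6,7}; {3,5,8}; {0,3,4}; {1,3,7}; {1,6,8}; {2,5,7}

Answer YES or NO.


v = 9, block size k = 3, number of blocks = 8.
For resolvability, blocks must partition into parallel classes of size v/k = 3.
Total blocks must therefore be a multiple of 3: 8 = 3·2 + 2 ⇒ not divisible ✗.
Resolvable? NO.

NO


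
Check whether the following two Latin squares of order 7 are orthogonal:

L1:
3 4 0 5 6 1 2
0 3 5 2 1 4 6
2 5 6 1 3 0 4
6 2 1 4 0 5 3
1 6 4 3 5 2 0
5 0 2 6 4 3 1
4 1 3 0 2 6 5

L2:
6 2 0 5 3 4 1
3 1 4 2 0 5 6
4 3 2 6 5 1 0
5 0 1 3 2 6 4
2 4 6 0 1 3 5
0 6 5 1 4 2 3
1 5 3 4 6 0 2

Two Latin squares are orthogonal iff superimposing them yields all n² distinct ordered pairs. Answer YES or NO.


Form the n² = 49 superimposed pairs (L1[i][j], L2[i][j]), row by row (rows and columns indexed from 0):
row 0: (3,6) (4,2) (0,0) (5,5) (6,3) (1,4) (2,1)
row 1: (0,3) (3,1) (5,4) (2,2) (1,0) (4,5) (6,6)
row 2: (2,4) (5,3) (6,2) (1,6) (3,5) (0,1) (4,0)
row 3: (6,5) (2,0) (1,1) (4,3) (0,2) (5,6) (3,4)
row 4: (1,2) (6,4) (4,6) (3,0) (5,1) (2,3) (0,5)
row 5: (5,0) (0,6) (2,5) (6,1) (4,4) (3,2) (1,3)
row 6: (4,1) (1,5) (3,3) (0,4) (2,6) (6,0) (5,2)
Orthogonality requires all 49 pairs distinct.
Check by first coordinate: for each symbol s of L1, list the L2 entries in the n cells where L1 = s; they must all differ.
  L1 = 0: L2 entries (in reading order) 0, 3, 1, 2, 5, 6, 4 — all 7 distinct ✓
  L1 = 1: L2 entries (in reading order) 4, 0, 6, 1, 2, 3, 5 — all 7 distinct ✓
  L1 = 2: L2 entries (in reading order) 1, 2, 4, 0, 3, 5, 6 — all 7 distinct ✓
  L1 = 3: L2 entries (in reading order) 6, 1, 5, 4, 0, 2, 3 — all 7 distinct ✓
  L1 = 4: L2 entries (in reading order) 2, 5, 0, 3, 6, 4, 1 — all 7 distinct ✓
  L1 = 5: L2 entries (in reading order) 5, 4, 3, 6, 1, 0, 2 — all 7 distinct ✓
  L1 = 6: L2 entries (in reading order) 3, 6, 2, 5, 4, 1, 0 — all 7 distinct ✓
Every symbol of L1 meets every symbol of L2 exactly once, so all 49 pairs are distinct (49 of 49).
Conclusion: YES.

YES


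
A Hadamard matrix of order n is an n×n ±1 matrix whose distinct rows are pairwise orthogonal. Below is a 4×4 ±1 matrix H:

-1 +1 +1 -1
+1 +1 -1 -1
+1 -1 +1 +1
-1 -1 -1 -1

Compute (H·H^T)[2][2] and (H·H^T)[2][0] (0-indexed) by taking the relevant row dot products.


Row 0 of H: [-1, 1, 1, -1].
Row 2 of H: [1, -1, 1, 1].
(H·H^T)[2][2] = Σ_j H[2][j]·H[2][j] = (1)² + (-1)² + (1)² + (1)² = 1 + 1 + 1 + 1 = 4.
(H·H^T)[2][0] = Σ_j H[2][j]·H[0][j] = (1)·(-1) + (-1)·(1) + (1)·(1) + (1)·(-1) = -1 + -1 + 1 + -1 = -2.
Rows 2 and 0 are not orthogonal (dot product = -2 ≠ 0), so H is not a Hadamard matrix.

(2,2) entry = 4; (2,0) entry = -2.


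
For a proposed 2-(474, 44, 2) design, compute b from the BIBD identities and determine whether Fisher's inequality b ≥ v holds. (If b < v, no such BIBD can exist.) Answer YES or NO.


b = λv(v − 1)/(k(k − 1)) = 2·474·473/(44·43) = 448404/1892 = 237.
Compare with v = 474: b < v, so Fisher's inequality fails.

NO


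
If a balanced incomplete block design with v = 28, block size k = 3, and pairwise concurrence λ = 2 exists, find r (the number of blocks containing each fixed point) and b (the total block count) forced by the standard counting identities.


Any 2-(v, k, λ) BIBD satisfies two necessary conditions:
  (i)  Each point sits in r blocks, and counting incidences through any fixed point gives r(k − 1) = λ(v − 1), so r = λ(v − 1)/(k − 1).
  (ii) Total incidences bk = vr, so b = vr/k.
Step 1: r = λ(v − 1)/(k − 1) = 2·(28 − 1)/(3 − 1) = 2·27/2 = 54/2 = 27.
Step 2: b = vr/k = 28·27/3 = 756/3 = 252.
Check integrality: r = 27 ∈ Z ✓, b = 252 ∈ Z ✓.
(These identities are necessary conditions: they determine r and b for any design with these parameters, but do not by themselves prove that one exists.)

r = 27, b = 252.


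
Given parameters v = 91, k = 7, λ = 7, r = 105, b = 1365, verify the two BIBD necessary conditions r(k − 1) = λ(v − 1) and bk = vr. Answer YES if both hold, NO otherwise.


Condition (i): r(k − 1) = 105·6 = 630; λ(v − 1) = 7·90 = 630. Match? YES.
Condition (ii): bk = 1365·7 = 9555; vr = 91·105 = 9555. Match? YES.
Both conditions hold? YES.

YES


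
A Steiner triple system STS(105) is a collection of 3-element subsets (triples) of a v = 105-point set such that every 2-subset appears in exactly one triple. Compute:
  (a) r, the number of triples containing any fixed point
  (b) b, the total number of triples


An STS(v) is a 2-(v, 3, 1) BIBD: block size k = 3, λ = 1.
Replication: r(k − 1) = λ(v − 1) ⇒ r·2 = 105 − 1 = 104 ⇒ r = 52.
Block count: bk = vr ⇒ b·3 = 105·52 = 5460 ⇒ b = 1820.

r = 52, b = 1820.


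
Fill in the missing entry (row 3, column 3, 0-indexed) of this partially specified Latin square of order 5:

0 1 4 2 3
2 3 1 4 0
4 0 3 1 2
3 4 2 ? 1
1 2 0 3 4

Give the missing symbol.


Row 3 contains symbols [1, 2, 3, 4] — missing [0].
Column 3 contains symbols [1, 2, 3, 4] — missing [0].
The missing symbol must appear in both missing sets; intersection = [0].
Therefore the hidden value is 0.

Missing value = 0.


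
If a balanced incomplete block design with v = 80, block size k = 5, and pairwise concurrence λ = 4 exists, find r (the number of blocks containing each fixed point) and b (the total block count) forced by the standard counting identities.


Any 2-(v, k, λ) BIBD satisfies two necessary conditions:
  (i)  Each point sits in r blocks, and counting incidences through any fixed point gives r(k − 1) = λ(v − 1), so r = λ(v − 1)/(k − 1).
  (ii) Total incidences bk = vr, so b = vr/k.
Step 1: r = λ(v − 1)/(k − 1) = 4·(80 − 1)/(5 − 1) = 4·79/4 = 316/4 = 79.
Step 2: b = vr/k = 80·79/5 = 6320/5 = 1264.
Check integrality: r = 79 ∈ Z ✓, b = 1264 ∈ Z ✓.
(These identities are necessary conditions: they determine r and b for any design with these parameters, but do not by themselves prove that one exists.)

r = 79, b = 1264.


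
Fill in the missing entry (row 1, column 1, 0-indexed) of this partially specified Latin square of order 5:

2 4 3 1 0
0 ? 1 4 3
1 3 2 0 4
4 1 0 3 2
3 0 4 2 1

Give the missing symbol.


Row 1 contains symbols [0, 1, 3, 4] — missing [2].
Column 1 contains symbols [0, 1, 3, 4] — missing [2].
The missing symbol must appear in both missing sets; intersection = [2].
Therefore the hidden value is 2.

Missing value = 2.


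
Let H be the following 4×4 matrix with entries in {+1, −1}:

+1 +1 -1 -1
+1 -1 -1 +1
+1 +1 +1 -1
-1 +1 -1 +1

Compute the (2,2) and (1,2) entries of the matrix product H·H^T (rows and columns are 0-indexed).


Row 1 of H: [1, -1, -1, 1].
Row 2 of H: [1, 1, 1, -1].
(H·H^T)[2][2] = Σ_j H[2][j]·H[2][j] = (1)² + (1)² + (1)² + (-1)² = 1 + 1 + 1 + 1 = 4.
(H·H^T)[1][2] = Σ_j H[1][j]·H[2][j] = (1)·(1) + (-1)·(1) + (-1)·(1) + (1)·(-1) = 1 + -1 + -1 + -1 = -2.
Rows 1 and 2 are not orthogonal (dot product = -2 ≠ 0), so H is not a Hadamard matrix.

(2,2) entry = 4; (1,2) entry = -2.


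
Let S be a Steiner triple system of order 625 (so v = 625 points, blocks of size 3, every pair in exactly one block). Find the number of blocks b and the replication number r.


An STS(v) is a 2-(v, 3, 1) BIBD: block size k = 3, λ = 1.
Replication: r(k − 1) = λ(v − 1) ⇒ r·2 = 625 − 1 = 624 ⇒ r = 312.
Block count: b = v(v − 1)/6 = 625·624/6 = 390000/6 = 65000.
(Check via bk = vr: 65000·3 = 195000 = 625·312 = 195000 ✓.)

r = 312, b = 65000.


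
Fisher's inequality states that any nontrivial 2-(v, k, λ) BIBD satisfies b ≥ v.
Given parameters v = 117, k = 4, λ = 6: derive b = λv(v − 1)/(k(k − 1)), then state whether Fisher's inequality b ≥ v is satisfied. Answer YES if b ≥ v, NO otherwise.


r = λ(v − 1)/(k − 1) = 6·116/3 = 232.
b = vr/k = 117·232/4 = 6786.
Fisher's inequality: b ≥ v ⇔ 6786 ≥ 117? YES.

YES


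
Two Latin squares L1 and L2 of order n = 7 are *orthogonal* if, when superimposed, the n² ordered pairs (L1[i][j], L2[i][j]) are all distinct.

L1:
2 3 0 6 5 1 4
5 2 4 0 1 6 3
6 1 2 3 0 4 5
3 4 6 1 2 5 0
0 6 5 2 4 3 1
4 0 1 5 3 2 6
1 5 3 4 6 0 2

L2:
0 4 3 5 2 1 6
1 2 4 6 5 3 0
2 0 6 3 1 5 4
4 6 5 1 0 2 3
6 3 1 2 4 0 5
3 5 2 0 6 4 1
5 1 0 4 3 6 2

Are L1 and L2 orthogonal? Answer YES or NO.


Form the n² = 49 superimposed pairs (L1[i][j], L2[i][j]), row by row (rows and columns indexed from 0):
row 0: (2,0) (3,4) (0,3) (6,5) (5,2) (1,1) (4,6)
row 1: (5,1) (2,2) (4,4) (0,6) (1,5) (6,3) (3,0)
row 2: (6,2) (1,0) (2,6) (3,3) (0,1) (4,5) (5,4)
row 3: (3,4) (4,6) (6,5) (1,1) (2,0) (5,2) (0,3)
row 4: (0,6) (6,3) (5,1) (2,2) (4,4) (3,0) (1,5)
row 5: (4,3) (0,5) (1,2) (5,0) (3,6) (2,4) (6,1)
row 6: (1,5) (5,1) (3,0) (4,4) (6,3) (0,6) (2,2)
Orthogonality requires all 49 pairs distinct.
But the pair (3,4) repeats: cell (0,1) has L1 = 3, L2 = 4, and cell (3,0) has L1 = 3, L2 = 4.
A repeated pair means some other pair never occurs (only 28 distinct pairs out of 49), so the squares are not orthogonal.
Conclusion: NO.

NO


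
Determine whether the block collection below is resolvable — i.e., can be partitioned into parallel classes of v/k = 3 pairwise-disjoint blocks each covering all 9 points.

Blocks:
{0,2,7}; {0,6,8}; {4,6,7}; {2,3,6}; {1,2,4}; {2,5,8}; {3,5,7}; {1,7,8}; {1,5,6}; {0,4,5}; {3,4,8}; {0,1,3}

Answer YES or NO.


v = 9, block size k = 3, number of blocks = 12.
For resolvability, blocks must partition into parallel classes of size v/k = 3.
Total blocks must therefore be a multiple of 3: 12 = 3·4 + 0 ⇒ divisible ✓.
Greedy packing gives 4 candidate class(es). Each should be a full parallel class (size 3, covers all 9 points).
  Class 1 (3 blocks): {0,2,7}; {1,5,6}; {3,4,8}. Points covered: [0, 1, 2, 3, 4, 5, 6, 7, 8].
  Class 2 (3 blocks): {0,6,8}; {1,2,4}; {3,5,7}. Points covered: [0, 1, 2, 3, 4, 5, 6, 7, 8].
  Class 3 (3 blocks): {4,6,7}; {2,5,8}; {0,1,3}. Points covered: [0, 1, 2, 3, 4, 5, 6, 7, 8].
  Class 4 (3 blocks): {2,3,6}; {1,7,8}; {0,4,5}. Points covered: [0, 1, 2, 3, 4, 5, 6, 7, 8].
All classes full (size 3)? YES. All classes cover every point? YES.
Resolvable? YES.

YES


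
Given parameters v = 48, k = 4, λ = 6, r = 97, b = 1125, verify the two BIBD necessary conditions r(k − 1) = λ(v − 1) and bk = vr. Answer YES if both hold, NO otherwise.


Condition (i): r(k − 1) = 97·3 = 291; λ(v − 1) = 6·47 = 282. Match? NO.
Condition (ii): bk = 1125·4 = 4500; vr = 48·97 = 4656. Match? NO.
Both conditions hold? NO.

NO


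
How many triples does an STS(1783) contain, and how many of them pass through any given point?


An STS(v) is a 2-(v, 3, 1) BIBD: block size k = 3, λ = 1.
Replication: r(k − 1) = λ(v − 1) ⇒ r·2 = 1783 − 1 = 1782 ⇒ r = 891.
Block count: bk = vr ⇒ b·3 = 1783·891 = 1588653 ⇒ b = 529551.

r = 891, b = 529551.


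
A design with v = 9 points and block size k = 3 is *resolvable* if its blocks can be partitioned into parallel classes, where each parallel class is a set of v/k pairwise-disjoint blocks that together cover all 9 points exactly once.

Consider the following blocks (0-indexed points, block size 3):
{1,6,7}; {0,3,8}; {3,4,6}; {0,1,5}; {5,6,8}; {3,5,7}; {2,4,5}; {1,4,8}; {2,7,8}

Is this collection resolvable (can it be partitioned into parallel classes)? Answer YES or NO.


v = 9, block size k = 3, number of blocks = 9.
For resolvability, blocks must partition into parallel classes of size v/k = 3.
Total blocks must therefore be a multiple of 3: 9 = 3·3 + 0 ⇒ divisible ✓.
Consider block {5,6,8}. It intersects every other block in the collection, so no parallel class of size 3 can contain it.
Since every block must belong to some parallel class in a resolution, the collection cannot be partitioned into parallel classes.
Resolvable? NO.

NO


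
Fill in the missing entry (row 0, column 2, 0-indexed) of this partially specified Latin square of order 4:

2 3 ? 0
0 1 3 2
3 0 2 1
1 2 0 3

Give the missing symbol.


Row 0 contains symbols [0, 2, 3] — missing [1].
Column 2 contains symbols [0, 2, 3] — missing [1].
The missing symbol must appear in both missing sets; intersection = [1].
Therefore the hidden value is 1.

Missing value = 1.


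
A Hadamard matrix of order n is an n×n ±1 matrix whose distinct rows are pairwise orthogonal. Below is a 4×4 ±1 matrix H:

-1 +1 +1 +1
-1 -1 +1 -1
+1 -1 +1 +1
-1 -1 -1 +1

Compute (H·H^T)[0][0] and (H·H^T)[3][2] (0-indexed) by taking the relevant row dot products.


Row 0 of H: [-1, 1, 1, 1].
Row 2 of H: [1, -1, 1, 1].
Row 3 of H: [-1, -1, -1, 1].
(H·H^T)[0][0] = Σ_j H[0][j]·H[0][j] = (-1)² + (1)² + (1)² + (1)² = 1 + 1 + 1 + 1 = 4.
(H·H^T)[3][2] = Σ_j H[3][j]·H[2][j] = (-1)·(1) + (-1)·(-1) + (-1)·(1) + (1)·(1) = -1 + 1 + -1 + 1 = 0.
So rows 3 and 2 are orthogonal; the diagonal entry equals n = 4.

(0,0) entry = 4; (3,2) entry = 0.


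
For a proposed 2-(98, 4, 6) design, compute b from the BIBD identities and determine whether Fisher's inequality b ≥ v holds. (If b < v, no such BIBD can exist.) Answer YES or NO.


r = λ(v − 1)/(k − 1) = 6·97/3 = 194.
b = vr/k = 98·194/4 = 4753.
Fisher's inequality: b ≥ v ⇔ 4753 ≥ 98? YES.

YES


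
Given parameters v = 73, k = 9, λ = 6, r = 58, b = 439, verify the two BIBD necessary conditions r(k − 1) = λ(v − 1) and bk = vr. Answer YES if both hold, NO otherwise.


Condition (i): r(k − 1) = 58·8 = 464; λ(v − 1) = 6·72 = 432. Match? NO.
Condition (ii): bk = 439·9 = 3951; vr = 73·58 = 4234. Match? NO.
Both conditions hold? NO.

NO


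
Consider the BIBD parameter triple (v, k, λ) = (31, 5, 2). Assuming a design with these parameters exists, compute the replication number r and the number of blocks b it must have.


Any 2-(v, k, λ) BIBD satisfies two necessary conditions:
  (i)  Each point sits in r blocks, and counting incidences through any fixed point gives r(k − 1) = λ(v − 1), so r = λ(v − 1)/(k − 1).
  (ii) Total incidences bk = vr, so b = vr/k.
Step 1: r = λ(v − 1)/(k − 1) = 2·(31 − 1)/(5 − 1) = 2·30/4 = 60/4 = 15.
Step 2: b = vr/k = 31·15/5 = 465/5 = 93.
Check integrality: r = 15 ∈ Z ✓, b = 93 ∈ Z ✓.
(These identities are necessary conditions: they determine r and b for any design with these parameters, but do not by themselves prove that one exists.)

r = 15, b = 93.


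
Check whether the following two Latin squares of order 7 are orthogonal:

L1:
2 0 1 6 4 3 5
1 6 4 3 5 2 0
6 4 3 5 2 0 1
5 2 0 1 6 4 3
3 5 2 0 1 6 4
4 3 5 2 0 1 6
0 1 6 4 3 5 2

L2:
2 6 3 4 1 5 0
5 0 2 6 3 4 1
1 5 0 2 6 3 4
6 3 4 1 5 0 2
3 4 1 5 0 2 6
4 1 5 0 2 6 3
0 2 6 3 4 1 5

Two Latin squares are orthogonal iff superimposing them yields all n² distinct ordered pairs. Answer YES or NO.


Form the n² = 49 superimposed pairs (L1[i][j], L2[i][j]), row by row (rows and columns indexed from 0):
row 0: (2,2) (0,6) (1,3) (6,4) (4,1) (3,5) (5,0)
row 1: (1,5) (6,0) (4,2) (3,6) (5,3) (2,4) (0,1)
row 2: (6,1) (4,5) (3,0) (5,2) (2,6) (0,3) (1,4)
row 3: (5,6) (2,3) (0,4) (1,1) (6,5) (4,0) (3,2)
row 4: (3,3) (5,4) (2,1) (0,5) (1,0) (6,2) (4,6)
row 5: (4,4) (3,1) (5,5) (2,0) (0,2) (1,6) (6,3)
row 6: (0,0) (1,2) (6,6) (4,3) (3,4) (5,1) (2,5)
Orthogonality requires all 49 pairs distinct.
Check by first coordinate: for each symbol s of L1, list the L2 entries in the n cells where L1 = s; they must all differ.
  L1 = 0: L2 entries (in reading order) 6, 1, 3, 4, 5, 2, 0 — all 7 distinct ✓
  L1 = 1: L2 entries (in reading order) 3, 5, 4, 1, 0, 6, 2 — all 7 distinct ✓
  L1 = 2: L2 entries (in reading order) 2, 4, 6, 3, 1, 0, 5 — all 7 distinct ✓
  L1 = 3: L2 entries (in reading order) 5, 6, 0, 2, 3, 1, 4 — all 7 distinct ✓
  L1 = 4: L2 entries (in reading order) 1, 2, 5, 0, 6, 4, 3 — all 7 distinct ✓
  L1 = 5: L2 entries (in reading order) 0, 3, 2, 6, 4, 5, 1 — all 7 distinct ✓
  L1 = 6: L2 entries (in reading order) 4, 0, 1, 5, 2, 3, 6 — all 7 distinct ✓
Every symbol of L1 meets every symbol of L2 exactly once, so all 49 pairs are distinct (49 of 49).
Conclusion: YES.

YES


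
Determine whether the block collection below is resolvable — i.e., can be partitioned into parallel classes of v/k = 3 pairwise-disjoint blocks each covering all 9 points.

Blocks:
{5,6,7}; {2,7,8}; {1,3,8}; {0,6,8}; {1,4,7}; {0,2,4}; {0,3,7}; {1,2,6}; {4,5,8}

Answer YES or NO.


v = 9, block size k = 3, number of blocks = 9.
For resolvability, blocks must partition into parallel classes of size v/k = 3.
Total blocks must therefore be a multiple of 3: 9 = 3·3 + 0 ⇒ divisible ✓.
Consider block {2,7,8}. It intersects every other block in the collection, so no parallel class of size 3 can contain it.
Since every block must belong to some parallel class in a resolution, the collection cannot be partitioned into parallel classes.
Resolvable? NO.

NO


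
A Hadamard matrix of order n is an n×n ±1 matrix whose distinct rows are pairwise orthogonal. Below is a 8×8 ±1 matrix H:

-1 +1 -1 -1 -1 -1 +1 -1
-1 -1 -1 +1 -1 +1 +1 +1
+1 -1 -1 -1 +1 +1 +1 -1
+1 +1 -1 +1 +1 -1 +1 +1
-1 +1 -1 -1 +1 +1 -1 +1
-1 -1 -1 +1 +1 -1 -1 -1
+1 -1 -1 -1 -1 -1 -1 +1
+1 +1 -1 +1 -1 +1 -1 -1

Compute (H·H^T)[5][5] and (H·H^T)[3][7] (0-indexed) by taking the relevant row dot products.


Row 3 of H: [1, 1, -1, 1, 1, -1, 1, 1].
Row 5 of H: [-1, -1, -1, 1, 1, -1, -1, -1].
Row 7 of H: [1, 1, -1, 1, -1, 1, -1, -1].
(H·H^T)[5][5] = Σ_j H[5][j]·H[5][j] = (-1)² + (-1)² + (-1)² + (1)² + (1)² + (-1)² + (-1)² + (-1)² = 1 + 1 + 1 + 1 + 1 + 1 + 1 + 1 = 8.
(H·H^T)[3][7] = Σ_j H[3][j]·H[7][j] = (1)·(1) + (1)·(1) + (-1)·(-1) + (1)·(1) + (1)·(-1) + (-1)·(1) + (1)·(-1) + (1)·(-1) = 1 + 1 + 1 + 1 + -1 + -1 + -1 + -1 = 0.
So rows 3 and 7 are orthogonal; the diagonal entry equals n = 8.

(5,5) entry = 8; (3,7) entry = 0.


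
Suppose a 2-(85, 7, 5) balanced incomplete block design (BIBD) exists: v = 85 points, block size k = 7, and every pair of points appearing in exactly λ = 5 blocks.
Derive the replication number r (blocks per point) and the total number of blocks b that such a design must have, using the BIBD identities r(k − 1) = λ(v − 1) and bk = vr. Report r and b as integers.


Any 2-(v, k, λ) BIBD satisfies two necessary conditions:
  (i)  Each point sits in r blocks, and counting incidences through any fixed point gives r(k − 1) = λ(v − 1), so r = λ(v − 1)/(k − 1).
  (ii) Total incidences bk = vr, so b = vr/k.
Step 1: r = λ(v − 1)/(k − 1) = 5·(85 − 1)/(7 − 1) = 5·84/6 = 420/6 = 70.
Step 2: b = vr/k = 85·70/7 = 5950/7 = 850.
Check integrality: r = 70 ∈ Z ✓, b = 850 ∈ Z ✓.
(These identities are necessary conditions: they determine r and b for any design with these parameters, but do not by themselves prove that one exists.)

r = 70, b = 850.


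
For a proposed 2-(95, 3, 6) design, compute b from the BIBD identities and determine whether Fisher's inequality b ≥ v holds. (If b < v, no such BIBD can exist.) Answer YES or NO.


r = λ(v − 1)/(k − 1) = 6·94/2 = 282.
b = vr/k = 95·282/3 = 8930.
Fisher's inequality: b ≥ v ⇔ 8930 ≥ 95? YES.

YES


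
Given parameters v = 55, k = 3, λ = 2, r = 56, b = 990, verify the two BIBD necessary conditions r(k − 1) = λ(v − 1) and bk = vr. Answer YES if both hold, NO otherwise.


Condition (i): r(k − 1) = 56·2 = 112; λ(v − 1) = 2·54 = 108. Match? NO.
Condition (ii): bk = 990·3 = 2970; vr = 55·56 = 3080. Match? NO.
Both conditions hold? NO.

NO


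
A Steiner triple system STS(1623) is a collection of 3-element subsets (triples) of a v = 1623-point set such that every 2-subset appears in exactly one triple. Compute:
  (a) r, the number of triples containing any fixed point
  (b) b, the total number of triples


An STS(v) is a 2-(v, 3, 1) BIBD: block size k = 3, λ = 1.
Replication: r(k − 1) = λ(v − 1) ⇒ r·2 = 1623 − 1 = 1622 ⇒ r = 811.
Block count: bk = vr ⇒ b·3 = 1623·811 = 1316253 ⇒ b = 438751.
(Check via b = v(v − 1)/6 = 1623·1622/6 = 2632506/6 = 438751.)

r = 811, b = 438751.


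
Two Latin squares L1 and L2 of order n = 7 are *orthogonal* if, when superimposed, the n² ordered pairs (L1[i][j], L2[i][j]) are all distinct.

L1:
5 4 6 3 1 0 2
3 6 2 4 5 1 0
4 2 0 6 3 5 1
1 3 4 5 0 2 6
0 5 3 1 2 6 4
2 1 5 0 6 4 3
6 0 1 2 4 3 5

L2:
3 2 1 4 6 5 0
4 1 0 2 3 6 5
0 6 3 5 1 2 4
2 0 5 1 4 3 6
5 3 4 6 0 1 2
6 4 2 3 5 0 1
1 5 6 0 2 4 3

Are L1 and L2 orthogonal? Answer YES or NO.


Form the n² = 49 superimposed pairs (L1[i][j], L2[i][j]), row by row (rows and columns indexed from 0):
row 0: (5,3) (4,2) (6,1) (3,4) (1,6) (0,5) (2,0)
row 1: (3,4) (6,1) (2,0) (4,2) (5,3) (1,6) (0,5)
row 2: (4,0) (2,6) (0,3) (6,5) (3,1) (5,2) (1,4)
row 3: (1,2) (3,0) (4,5) (5,1) (0,4) (2,3) (6,6)
row 4: (0,5) (5,3) (3,4) (1,6) (2,0) (6,1) (4,2)
row 5: (2,6) (1,4) (5,2) (0,3) (6,5) (4,0) (3,1)
row 6: (6,1) (0,5) (1,6) (2,0) (4,2) (3,4) (5,3)
Orthogonality requires all 49 pairs distinct.
But the pair (3,4) repeats: cell (0,3) has L1 = 3, L2 = 4, and cell (1,0) has L1 = 3, L2 = 4.
A repeated pair means some other pair never occurs (only 21 distinct pairs out of 49), so the squares are not orthogonal.
Conclusion: NO.

NO


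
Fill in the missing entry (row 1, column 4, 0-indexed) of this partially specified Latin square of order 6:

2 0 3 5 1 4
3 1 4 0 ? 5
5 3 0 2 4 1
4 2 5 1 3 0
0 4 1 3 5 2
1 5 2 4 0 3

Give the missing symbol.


Row 1 contains symbols [0, 1, 3, 4, 5] — missing [2].
Column 4 contains symbols [0, 1, 3, 4, 5] — missing [2].
The missing symbol must appear in both missing sets; intersection = [2].
Therefore the hidden value is 2.

Missing value = 2.


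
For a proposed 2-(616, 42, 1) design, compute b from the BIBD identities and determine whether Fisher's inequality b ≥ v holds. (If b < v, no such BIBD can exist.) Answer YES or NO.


b = λv(v − 1)/(k(k − 1)) = 1·616·615/(42·41) = 378840/1722 = 220.
Compare with v = 616: b < v, so Fisher's inequality fails.

NO


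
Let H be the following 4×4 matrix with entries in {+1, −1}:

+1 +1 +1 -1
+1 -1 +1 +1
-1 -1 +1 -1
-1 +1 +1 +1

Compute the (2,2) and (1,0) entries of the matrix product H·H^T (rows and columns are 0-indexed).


Row 0 of H: [1, 1, 1, -1].
Row 1 of H: [1, -1, 1, 1].
Row 2 of H: [-1, -1, 1, -1].
(H·H^T)[2][2] = Σ_j H[2][j]·H[2][j] = (-1)² + (-1)² + (1)² + (-1)² = 1 + 1 + 1 + 1 = 4.
(H·H^T)[1][0] = Σ_j H[1][j]·H[0][j] = (1)·(1) + (-1)·(1) + (1)·(1) + (1)·(-1) = 1 + -1 + 1 + -1 = 0.
So rows 1 and 0 are orthogonal; the diagonal entry equals n = 4.

(2,2) entry = 4; (1,0) entry = 0.


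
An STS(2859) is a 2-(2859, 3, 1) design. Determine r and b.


An STS(v) is a 2-(v, 3, 1) BIBD: block size k = 3, λ = 1.
Replication: r(k − 1) = λ(v − 1) ⇒ r·2 = 2859 − 1 = 2858 ⇒ r = 1429.
Block count: bk = vr ⇒ b·3 = 2859·1429 = 4085511 ⇒ b = 1361837.

r = 1429, b = 1361837.


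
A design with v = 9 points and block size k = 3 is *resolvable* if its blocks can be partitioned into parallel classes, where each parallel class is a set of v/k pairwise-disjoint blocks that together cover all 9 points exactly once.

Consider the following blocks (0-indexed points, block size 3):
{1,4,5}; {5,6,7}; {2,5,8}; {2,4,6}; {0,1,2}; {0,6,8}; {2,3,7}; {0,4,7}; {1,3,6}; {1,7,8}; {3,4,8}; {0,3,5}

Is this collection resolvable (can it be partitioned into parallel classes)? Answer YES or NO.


v = 9, block size k = 3, number of blocks = 12.
For resolvability, blocks must partition into parallel classes of size v/k = 3.
Total blocks must therefore be a multiple of 3: 12 = 3·4 + 0 ⇒ divisible ✓.
Greedy packing gives 4 candidate class(es). Each should be a full parallel class (size 3, covers all 9 points).
  Class 1 (3 blocks): {1,4,5}; {0,6,8}; {2,3,7}. Points covered: [0, 1, 2, 3, 4, 5, 6, 7, 8].
  Class 2 (3 blocks): {5,6,7}; {0,1,2}; {3,4,8}. Points covered: [0, 1, 2, 3, 4, 5, 6, 7, 8].
  Class 3 (3 blocks): {2,5,8}; {0,4,7}; {1,3,6}. Points covered: [0, 1, 2, 3, 4, 5, 6, 7, 8].
  Class 4 (3 blocks): {2,4,6}; {1,7,8}; {0,3,5}. Points covered: [0, 1, 2, 3, 4, 5, 6, 7, 8].
All classes full (size 3)? YES. All classes cover every point? YES.
Resolvable? YES.

YES


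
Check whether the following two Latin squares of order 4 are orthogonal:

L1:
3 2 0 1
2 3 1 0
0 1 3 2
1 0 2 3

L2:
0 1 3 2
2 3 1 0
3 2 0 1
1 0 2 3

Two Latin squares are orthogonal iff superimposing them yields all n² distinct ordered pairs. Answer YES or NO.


Form the n² = 16 superimposed pairs (L1[i][j], L2[i][j]), row by row (rows and columns indexed from 0):
row 0: (3,0) (2,1) (0,3) (1,2)
row 1: (2,2) (3,3) (1,1) (0,0)
row 2: (0,3) (1,2) (3,0) (2,1)
row 3: (1,1) (0,0) (2,2) (3,3)
Orthogonality requires all 16 pairs distinct.
But the pair (0,3) repeats: cell (0,2) has L1 = 0, L2 = 3, and cell (2,0) has L1 = 0, L2 = 3.
A repeated pair means some other pair never occurs (only 8 distinct pairs out of 16), so the squares are not orthogonal.
Conclusion: NO.

NO


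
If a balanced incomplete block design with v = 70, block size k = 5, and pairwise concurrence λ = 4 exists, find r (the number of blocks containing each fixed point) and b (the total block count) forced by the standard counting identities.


Any 2-(v, k, λ) BIBD satisfies two necessary conditions:
  (i)  Each point sits in r blocks, and counting incidences through any fixed point gives r(k − 1) = λ(v − 1), so r = λ(v − 1)/(k − 1).
  (ii) Total incidences bk = vr, so b = vr/k.
Step 1: r = λ(v − 1)/(k − 1) = 4·(70 − 1)/(5 − 1) = 4·69/4 = 276/4 = 69.
Step 2: b = vr/k = 70·69/5 = 4830/5 = 966.
Check integrality: r = 69 ∈ Z ✓, b = 966 ∈ Z ✓.
(These identities are necessary conditions: they determine r and b for any design with these parameters, but do not by themselves prove that one exists.)

r = 69, b = 966.


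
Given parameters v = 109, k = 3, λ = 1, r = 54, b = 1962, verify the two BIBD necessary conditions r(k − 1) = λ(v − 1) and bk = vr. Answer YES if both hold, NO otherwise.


Condition (i): r(k − 1) = 54·2 = 108; λ(v − 1) = 1·108 = 108. Match? YES.
Condition (ii): bk = 1962·3 = 5886; vr = 109·54 = 5886. Match? YES.
Both conditions hold? YES.

YES


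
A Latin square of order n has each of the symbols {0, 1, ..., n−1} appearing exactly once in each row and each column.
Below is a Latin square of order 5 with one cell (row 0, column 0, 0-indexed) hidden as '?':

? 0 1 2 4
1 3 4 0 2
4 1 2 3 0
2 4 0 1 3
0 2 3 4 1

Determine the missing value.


Row 0 contains symbols [0, 1, 2, 4] — missing [3].
Column 0 contains symbols [0, 1, 2, 4] — missing [3].
The missing symbol must appear in both missing sets; intersection = [3].
Therefore the hidden value is 3.

Missing value = 3.


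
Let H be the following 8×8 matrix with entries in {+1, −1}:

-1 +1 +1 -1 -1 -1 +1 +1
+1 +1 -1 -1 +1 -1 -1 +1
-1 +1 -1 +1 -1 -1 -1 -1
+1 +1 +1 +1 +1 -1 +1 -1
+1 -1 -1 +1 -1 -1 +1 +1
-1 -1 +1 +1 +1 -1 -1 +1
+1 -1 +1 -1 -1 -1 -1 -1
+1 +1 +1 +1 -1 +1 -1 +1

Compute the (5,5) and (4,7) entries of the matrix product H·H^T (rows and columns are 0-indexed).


Row 4 of H: [1, -1, -1, 1, -1, -1, 1, 1].
Row 5 of H: [-1, -1, 1, 1, 1, -1, -1, 1].
Row 7 of H: [1, 1, 1, 1, -1, 1, -1, 1].
(H·H^T)[5][5] = Σ_j H[5][j]·H[5][j] = (-1)² + (-1)² + (1)² + (1)² + (1)² + (-1)² + (-1)² + (1)² = 1 + 1 + 1 + 1 + 1 + 1 + 1 + 1 = 8.
(H·H^T)[4][7] = Σ_j H[4][j]·H[7][j] = (1)·(1) + (-1)·(1) + (-1)·(1) + (1)·(1) + (-1)·(-1) + (-1)·(1) + (1)·(-1) + (1)·(1) = 1 + -1 + -1 + 1 + 1 + -1 + -1 + 1 = 0.
So rows 4 and 7 are orthogonal; the diagonal entry equals n = 8.

(5,5) entry = 8; (4,7) entry = 0.


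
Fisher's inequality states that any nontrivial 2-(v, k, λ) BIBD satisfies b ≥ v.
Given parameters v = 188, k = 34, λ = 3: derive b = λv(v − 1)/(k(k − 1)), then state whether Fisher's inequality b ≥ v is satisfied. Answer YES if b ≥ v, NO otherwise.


r = λ(v − 1)/(k − 1) = 3·187/33 = 17.
b = vr/k = 188·17/34 = 94.
Fisher's inequality: b ≥ v ⇔ 94 ≥ 188? NO.

NO


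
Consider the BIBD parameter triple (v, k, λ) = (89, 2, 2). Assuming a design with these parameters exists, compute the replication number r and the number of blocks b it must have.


Any 2-(v, k, λ) BIBD satisfies two necessary conditions:
  (i)  Each point sits in r blocks, and counting incidences through any fixed point gives r(k − 1) = λ(v − 1), so r = λ(v − 1)/(k − 1).
  (ii) Total incidences bk = vr, so b = vr/k.
Step 1: r = λ(v − 1)/(k − 1) = 2·(89 − 1)/(2 − 1) = 2·88/1 = 176/1 = 176.
Step 2: b = vr/k = 89·176/2 = 15664/2 = 7832.
Check integrality: r = 176 ∈ Z ✓, b = 7832 ∈ Z ✓.
(These identities are necessary conditions: they determine r and b for any design with these parameters, but do not by themselves prove that one exists.)

r = 176, b = 7832.


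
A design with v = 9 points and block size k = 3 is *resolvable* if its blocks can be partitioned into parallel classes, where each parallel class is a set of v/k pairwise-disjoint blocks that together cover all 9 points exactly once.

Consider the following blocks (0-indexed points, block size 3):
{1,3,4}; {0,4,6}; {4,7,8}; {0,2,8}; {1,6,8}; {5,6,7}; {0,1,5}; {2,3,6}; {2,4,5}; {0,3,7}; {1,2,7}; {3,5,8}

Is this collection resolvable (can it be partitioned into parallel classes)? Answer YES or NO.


v = 9, block size k = 3, number of blocks = 12.
For resolvability, blocks must partition into parallel classes of size v/k = 3.
Total blocks must therefore be a multiple of 3: 12 = 3·4 + 0 ⇒ divisible ✓.
Greedy packing gives 4 candidate class(es). Each should be a full parallel class (size 3, covers all 9 points).
  Class 1 (3 blocks): {1,3,4}; {0,2,8}; {5,6,7}. Points covered: [0, 1, 2, 3, 4, 5, 6, 7, 8].
  Class 2 (3 blocks): {0,4,6}; {1,2,7}; {3,5,8}. Points covered: [0, 1, 2, 3, 4, 5, 6, 7, 8].
  Class 3 (3 blocks): {4,7,8}; {0,1,5}; {2,3,6}. Points covered: [0, 1, 2, 3, 4, 5, 6, 7, 8].
  Class 4 (3 blocks): {1,6,8}; {2,4,5}; {0,3,7}. Points covered: [0, 1, 2, 3, 4, 5, 6, 7, 8].
All classes full (size 3)? YES. All classes cover every point? YES.
Resolvable? YES.

YES


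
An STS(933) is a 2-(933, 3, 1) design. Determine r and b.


An STS(v) is a 2-(v, 3, 1) BIBD: block size k = 3, λ = 1.
Replication: r(k − 1) = λ(v − 1) ⇒ r·2 = 933 − 1 = 932 ⇒ r = 466.
Block count: b = v(v − 1)/6 = 933·932/6 = 869556/6 = 144926.
(Check via bk = vr: 144926·3 = 434778 = 933·466 = 434778 ✓.)

r = 466, b = 144926.


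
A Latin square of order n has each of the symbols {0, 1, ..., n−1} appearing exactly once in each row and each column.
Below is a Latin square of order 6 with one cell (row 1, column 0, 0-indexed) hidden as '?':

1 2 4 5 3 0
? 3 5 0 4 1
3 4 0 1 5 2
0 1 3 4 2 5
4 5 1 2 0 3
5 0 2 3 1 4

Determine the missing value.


Row 1 contains symbols [0, 1, 3, 4, 5] — missing [2].
Column 0 contains symbols [0, 1, 3, 4, 5] — missing [2].
The missing symbol must appear in both missing sets; intersection = [2].
Therefore the hidden value is 2.

Missing value = 2.


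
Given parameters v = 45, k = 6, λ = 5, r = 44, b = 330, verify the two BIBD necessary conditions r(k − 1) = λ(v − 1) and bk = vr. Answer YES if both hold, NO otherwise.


Condition (i): r(k − 1) = 44·5 = 220; λ(v − 1) = 5·44 = 220. Match? YES.
Condition (ii): bk = 330·6 = 1980; vr = 45·44 = 1980. Match? YES.
Both conditions hold? YES.

YES


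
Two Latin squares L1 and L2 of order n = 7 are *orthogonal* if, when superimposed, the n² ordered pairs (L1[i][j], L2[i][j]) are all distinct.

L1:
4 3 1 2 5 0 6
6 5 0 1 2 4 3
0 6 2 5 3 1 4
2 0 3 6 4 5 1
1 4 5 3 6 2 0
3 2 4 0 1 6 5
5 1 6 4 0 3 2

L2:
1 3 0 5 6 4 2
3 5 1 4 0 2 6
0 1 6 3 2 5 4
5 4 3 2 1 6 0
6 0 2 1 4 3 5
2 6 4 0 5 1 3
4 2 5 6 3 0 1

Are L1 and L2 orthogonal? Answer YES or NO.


Form the n² = 49 superimposed pairs (L1[i][j], L2[i][j]), row by row (rows and columns indexed from 0):
row 0: (4,1) (3,3) (1,0) (2,5) (5,6) (0,4) (6,2)
row 1: (6,3) (5,5) (0,1) (1,4) (2,0) (4,2) (3,6)
row 2: (0,0) (6,1) (2,6) (5,3) (3,2) (1,5) (4,4)
row 3: (2,5) (0,4) (3,3) (6,2) (4,1) (5,6) (1,0)
row 4: (1,6) (4,0) (5,2) (3,1) (6,4) (2,3) (0,5)
row 5: (3,2) (2,6) (4,4) (0,0) (1,5) (6,1) (5,3)
row 6: (5,4) (1,2) (6,5) (4,6) (0,3) (3,0) (2,1)
Orthogonality requires all 49 pairs distinct.
But the pair (2,5) repeats: cell (0,3) has L1 = 2, L2 = 5, and cell (3,0) has L1 = 2, L2 = 5.
A repeated pair means some other pair never occurs (only 35 distinct pairs out of 49), so the squares are not orthogonal.
Conclusion: NO.

NO


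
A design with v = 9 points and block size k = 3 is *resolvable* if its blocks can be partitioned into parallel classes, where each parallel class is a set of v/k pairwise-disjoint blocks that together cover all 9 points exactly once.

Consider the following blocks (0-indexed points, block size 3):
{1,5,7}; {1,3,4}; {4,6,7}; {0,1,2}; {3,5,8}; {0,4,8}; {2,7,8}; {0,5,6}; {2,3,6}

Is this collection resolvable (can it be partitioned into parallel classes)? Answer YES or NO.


v = 9, block size k = 3, number of blocks = 9.
For resolvability, blocks must partition into parallel classes of size v/k = 3.
Total blocks must therefore be a multiple of 3: 9 = 3·3 + 0 ⇒ divisible ✓.
Greedy packing gives 3 candidate class(es). Each should be a full parallel class (size 3, covers all 9 points).
  Class 1 (3 blocks): {1,5,7}; {0,4,8}; {2,3,6}. Points covered: [0, 1, 2, 3, 4, 5, 6, 7, 8].
  Class 2 (3 blocks): {1,3,4}; {2,7,8}; {0,5,6}. Points covered: [0, 1, 2, 3, 4, 5, 6, 7, 8].
  Class 3 (3 blocks): {4,6,7}; {0,1,2}; {3,5,8}. Points covered: [0, 1, 2, 3, 4, 5, 6, 7, 8].
All classes full (size 3)? YES. All classes cover every point? YES.
Resolvable? YES.

YES


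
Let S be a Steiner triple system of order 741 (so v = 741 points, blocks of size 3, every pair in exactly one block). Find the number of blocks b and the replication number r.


An STS(v) is a 2-(v, 3, 1) BIBD: block size k = 3, λ = 1.
Replication: r(k − 1) = λ(v − 1) ⇒ r·2 = 741 − 1 = 740 ⇒ r = 370.
Block count: b = v(v − 1)/6 = 741·740/6 = 548340/6 = 91390.

r = 370, b = 91390.


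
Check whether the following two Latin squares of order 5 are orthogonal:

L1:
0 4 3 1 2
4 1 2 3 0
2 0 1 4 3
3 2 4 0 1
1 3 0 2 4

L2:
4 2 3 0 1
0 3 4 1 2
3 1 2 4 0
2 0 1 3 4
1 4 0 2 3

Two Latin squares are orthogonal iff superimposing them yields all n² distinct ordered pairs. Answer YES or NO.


Form the n² = 25 superimposed pairs (L1[i][j], L2[i][j]), row by row (rows and columns indexed from 0):
row 0: (0,4) (4,2) (3,3) (1,0) (2,1)
row 1: (4,0) (1,3) (2,4) (3,1) (0,2)
row 2: (2,3) (0,1) (1,2) (4,4) (3,0)
row 3: (3,2) (2,0) (4,1) (0,3) (1,4)
row 4: (1,1) (3,4) (0,0) (2,2) (4,3)
Orthogonality requires all 25 pairs distinct.
Check by first coordinate: for each symbol s of L1, list the L2 entries in the n cells where L1 = s; they must all differ.
  L1 = 0: L2 entries (in reading order) 4, 2, 1, 3, 0 — all 5 distinct ✓
  L1 = 1: L2 entries (in reading order) 0, 3, 2, 4, 1 — all 5 distinct ✓
  L1 = 2: L2 entries (in reading order) 1, 4, 3, 0, 2 — all 5 distinct ✓
  L1 = 3: L2 entries (in reading order) 3, 1, 0, 2, 4 — all 5 distinct ✓
  L1 = 4: L2 entries (in reading order) 2, 0, 4, 1, 3 — all 5 distinct ✓
Every symbol of L1 meets every symbol of L2 exactly once, so all 25 pairs are distinct (25 of 25).
Conclusion: YES.

YES


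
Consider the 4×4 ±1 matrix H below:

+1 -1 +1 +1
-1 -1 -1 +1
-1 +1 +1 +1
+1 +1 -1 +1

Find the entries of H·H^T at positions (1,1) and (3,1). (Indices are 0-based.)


Row 1 of H: [-1, -1, -1, 1].
Row 3 of H: [1, 1, -1, 1].
(H·H^T)[1][1] = Σ_j H[1][j]·H[1][j] = (-1)² + (-1)² + (-1)² + (1)² = 1 + 1 + 1 + 1 = 4.
(H·H^T)[3][1] = Σ_j H[3][j]·H[1][j] = (1)·(-1) + (1)·(-1) + (-1)·(-1) + (1)·(1) = -1 + -1 + 1 + 1 = 0.
So rows 3 and 1 are orthogonal; the diagonal entry equals n = 4.

(1,1) entry = 4; (3,1) entry = 0.


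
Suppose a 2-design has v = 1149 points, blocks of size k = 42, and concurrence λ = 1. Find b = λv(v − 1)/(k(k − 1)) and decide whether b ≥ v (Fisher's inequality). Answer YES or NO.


b = λv(v − 1)/(k(k − 1)) = 1·1149·1148/(42·41) = 1319052/1722 = 766.
Compare with v = 1149: b < v, so Fisher's inequality fails.

NO


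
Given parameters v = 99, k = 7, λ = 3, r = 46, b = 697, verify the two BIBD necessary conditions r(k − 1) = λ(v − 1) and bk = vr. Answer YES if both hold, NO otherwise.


Condition (i): r(k − 1) = 46·6 = 276; λ(v − 1) = 3·98 = 294. Match? NO.
Condition (ii): bk = 697·7 = 4879; vr = 99·46 = 4554. Match? NO.
Both conditions hold? NO.

NO


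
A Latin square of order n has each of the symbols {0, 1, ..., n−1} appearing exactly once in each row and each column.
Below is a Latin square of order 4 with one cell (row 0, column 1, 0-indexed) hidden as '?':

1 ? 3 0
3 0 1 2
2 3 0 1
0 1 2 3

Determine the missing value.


Row 0 contains symbols [0, 1, 3] — missing [2].
Column 1 contains symbols [0, 1, 3] — missing [2].
The missing symbol must appear in both missing sets; intersection = [2].
Therefore the hidden value is 2.

Missing value = 2.


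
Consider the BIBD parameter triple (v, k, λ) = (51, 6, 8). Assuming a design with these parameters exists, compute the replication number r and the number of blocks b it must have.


Any 2-(v, k, λ) BIBD satisfies two necessary conditions:
  (i)  Each point sits in r blocks, and counting incidences through any fixed point gives r(k − 1) = λ(v − 1), so r = λ(v − 1)/(k − 1).
  (ii) Total incidences bk = vr, so b = vr/k.
Step 1: r = λ(v − 1)/(k − 1) = 8·(51 − 1)/(6 − 1) = 8·50/5 = 400/5 = 80.
Step 2: b = vr/k = 51·80/6 = 4080/6 = 680.
Check integrality: r = 80 ∈ Z ✓, b = 680 ∈ Z ✓.
(These identities are necessary conditions: they determine r and b for any design with these parameters, but do not by themselves prove that one exists.)

r = 80, b = 680.


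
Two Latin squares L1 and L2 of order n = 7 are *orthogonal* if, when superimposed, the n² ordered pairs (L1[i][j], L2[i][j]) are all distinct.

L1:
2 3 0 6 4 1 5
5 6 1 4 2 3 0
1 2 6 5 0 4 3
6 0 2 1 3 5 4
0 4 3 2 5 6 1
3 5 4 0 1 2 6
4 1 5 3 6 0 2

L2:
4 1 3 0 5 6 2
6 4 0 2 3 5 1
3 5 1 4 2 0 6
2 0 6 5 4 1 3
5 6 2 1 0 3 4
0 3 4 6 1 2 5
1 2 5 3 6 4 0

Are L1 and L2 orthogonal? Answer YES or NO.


Form the n² = 49 superimposed pairs (L1[i][j], L2[i][j]), row by row (rows and columns indexed from 0):
row 0: (2,4) (3,1) (0,3) (6,0) (4,5) (1,6) (5,2)
row 1: (5,6) (6,4) (1,0) (4,2) (2,3) (3,5) (0,1)
row 2: (1,3) (2,5) (6,1) (5,4) (0,2) (4,0) (3,6)
row 3: (6,2) (0,0) (2,6) (1,5) (3,4) (5,1) (4,3)
row 4: (0,5) (4,6) (3,2) (2,1) (5,0) (6,3) (1,4)
row 5: (3,0) (5,3) (4,4) (0,6) (1,1) (2,2) (6,5)
row 6: (4,1) (1,2) (5,5) (3,3) (6,6) (0,4) (2,0)
Orthogonality requires all 49 pairs distinct.
Check by first coordinate: for each symbol s of L1, list the L2 entries in the n cells where L1 = s; they must all differ.
  L1 = 0: L2 entries (in reading order) 3, 1, 2, 0, 5, 6, 4 — all 7 distinct ✓
  L1 = 1: L2 entries (in reading order) 6, 0, 3, 5, 4, 1, 2 — all 7 distinct ✓
  L1 = 2: L2 entries (in reading order) 4, 3, 5, 6, 1, 2, 0 — all 7 distinct ✓
  L1 = 3: L2 entries (in reading order) 1, 5, 6, 4, 2, 0, 3 — all 7 distinct ✓
  L1 = 4: L2 entries (in reading order) 5, 2, 0, 3, 6, 4, 1 — all 7 distinct ✓
  L1 = 5: L2 entries (in reading order) 2, 6, 4, 1, 0, 3, 5 — all 7 distinct ✓
  L1 = 6: L2 entries (in reading order) 0, 4, 1, 2, 3, 5, 6 — all 7 distinct ✓
Every symbol of L1 meets every symbol of L2 exactly once, so all 49 pairs are distinct (49 of 49).
Conclusion: YES.

YES


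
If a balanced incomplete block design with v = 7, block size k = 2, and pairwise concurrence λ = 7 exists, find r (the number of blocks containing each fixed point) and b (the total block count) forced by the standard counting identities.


Any 2-(v, k, λ) BIBD satisfies two necessary conditions:
  (i)  Each point sits in r blocks, and counting incidences through any fixed point gives r(k − 1) = λ(v − 1), so r = λ(v − 1)/(k − 1).
  (ii) Total incidences bk = vr, so b = vr/k.
Step 1: r = λ(v − 1)/(k − 1) = 7·(7 − 1)/(2 − 1) = 7·6/1 = 42/1 = 42.
Step 2: b = vr/k = 7·42/2 = 294/2 = 147.
Check integrality: r = 42 ∈ Z ✓, b = 147 ∈ Z ✓.
(These identities are necessary conditions: they determine r and b for any design with these parameters, but do not by themselves prove that one exists.)

r = 42, b = 147.
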